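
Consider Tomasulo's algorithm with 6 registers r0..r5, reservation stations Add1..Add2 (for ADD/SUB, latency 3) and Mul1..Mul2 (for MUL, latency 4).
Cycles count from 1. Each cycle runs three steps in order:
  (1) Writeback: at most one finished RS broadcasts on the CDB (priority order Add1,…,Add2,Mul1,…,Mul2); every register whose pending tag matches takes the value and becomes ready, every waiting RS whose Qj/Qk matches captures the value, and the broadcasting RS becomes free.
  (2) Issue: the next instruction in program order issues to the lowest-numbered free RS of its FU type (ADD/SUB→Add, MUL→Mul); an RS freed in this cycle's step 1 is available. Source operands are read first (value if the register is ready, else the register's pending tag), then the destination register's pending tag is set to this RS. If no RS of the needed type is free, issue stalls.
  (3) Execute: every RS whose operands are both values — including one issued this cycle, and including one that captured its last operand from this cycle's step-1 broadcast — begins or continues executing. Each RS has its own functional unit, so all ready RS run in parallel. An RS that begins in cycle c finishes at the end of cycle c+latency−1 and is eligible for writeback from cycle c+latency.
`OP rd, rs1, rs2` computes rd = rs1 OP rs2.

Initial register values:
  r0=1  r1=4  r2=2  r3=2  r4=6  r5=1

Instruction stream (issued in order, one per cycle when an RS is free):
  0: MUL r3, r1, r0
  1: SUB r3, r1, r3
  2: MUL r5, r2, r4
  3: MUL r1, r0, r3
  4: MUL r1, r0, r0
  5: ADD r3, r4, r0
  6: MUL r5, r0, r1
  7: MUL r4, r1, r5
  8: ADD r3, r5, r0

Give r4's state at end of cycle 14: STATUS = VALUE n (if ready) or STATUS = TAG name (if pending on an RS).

STATUS = TAG Mul2

  c1: issue MUL r3<-Mul1  regs: r0:1,r1:4,r2:2,r3:Mul1,r4:6,r5:1
  c2: issue SUB r3<-Add1  regs: r0:1,r1:4,r2:2,r3:Add1,r4:6,r5:1
  c3: issue MUL r5<-Mul2  regs: r0:1,r1:4,r2:2,r3:Add1,r4:6,r5:Mul2
  c4: stall  regs: r0:1,r1:4,r2:2,r3:Add1,r4:6,r5:Mul2
  c5: CDB Mul1=4; issue MUL r1<-Mul1  regs: r0:1,r1:Mul1,r2:2,r3:Add1,r4:6,r5:Mul2
  c6: stall  regs: r0:1,r1:Mul1,r2:2,r3:Add1,r4:6,r5:Mul2
  c7: CDB Mul2=12; issue MUL r1<-Mul2  regs: r0:1,r1:Mul2,r2:2,r3:Add1,r4:6,r5:12
  c8: CDB Add1=0; issue ADD r3<-Add1  regs: r0:1,r1:Mul2,r2:2,r3:Add1,r4:6,r5:12
  c9: stall  regs: r0:1,r1:Mul2,r2:2,r3:Add1,r4:6,r5:12
  c10: stall  regs: r0:1,r1:Mul2,r2:2,r3:Add1,r4:6,r5:12
  c11: CDB Add1=7; stall  regs: r0:1,r1:Mul2,r2:2,r3:7,r4:6,r5:12
  c12: CDB Mul1=0; issue MUL r5<-Mul1  regs: r0:1,r1:Mul2,r2:2,r3:7,r4:6,r5:Mul1
  c13: CDB Mul2=1; issue MUL r4<-Mul2  regs: r0:1,r1:1,r2:2,r3:7,r4:Mul2,r5:Mul1
  c14: issue ADD r3<-Add1  regs: r0:1,r1:1,r2:2,r3:Add1,r4:Mul2,r5:Mul1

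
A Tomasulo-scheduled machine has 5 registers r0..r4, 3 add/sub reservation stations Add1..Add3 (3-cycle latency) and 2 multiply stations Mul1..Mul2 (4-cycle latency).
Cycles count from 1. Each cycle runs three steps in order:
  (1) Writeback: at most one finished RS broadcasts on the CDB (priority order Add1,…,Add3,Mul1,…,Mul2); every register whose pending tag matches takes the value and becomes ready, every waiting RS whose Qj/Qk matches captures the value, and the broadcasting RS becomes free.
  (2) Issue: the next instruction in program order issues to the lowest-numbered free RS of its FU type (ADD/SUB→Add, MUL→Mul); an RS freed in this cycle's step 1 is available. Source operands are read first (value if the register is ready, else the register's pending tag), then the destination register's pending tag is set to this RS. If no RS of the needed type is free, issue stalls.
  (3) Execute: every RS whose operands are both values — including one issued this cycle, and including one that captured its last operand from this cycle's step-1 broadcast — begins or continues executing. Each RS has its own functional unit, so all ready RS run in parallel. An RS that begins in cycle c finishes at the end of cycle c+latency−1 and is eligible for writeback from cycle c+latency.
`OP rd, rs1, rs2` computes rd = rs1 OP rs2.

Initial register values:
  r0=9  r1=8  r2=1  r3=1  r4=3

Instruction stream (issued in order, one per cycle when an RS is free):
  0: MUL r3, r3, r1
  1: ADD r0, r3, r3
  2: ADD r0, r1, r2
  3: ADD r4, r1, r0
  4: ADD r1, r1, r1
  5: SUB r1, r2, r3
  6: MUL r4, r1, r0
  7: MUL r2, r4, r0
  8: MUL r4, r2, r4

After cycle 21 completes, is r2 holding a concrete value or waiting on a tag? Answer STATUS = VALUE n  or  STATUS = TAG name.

STATUS = VALUE -567

cycle 1: issue MUL r3<-Mul1 // r0:9,r1:8,r2:1,r3:Mul1,r4:3
cycle 2: issue ADD r0<-Add1 // r0:Add1,r1:8,r2:1,r3:Mul1,r4:3
cycle 3: issue ADD r0<-Add2 // r0:Add2,r1:8,r2:1,r3:Mul1,r4:3
cycle 4: issue ADD r4<-Add3 // r0:Add2,r1:8,r2:1,r3:Mul1,r4:Add3
cycle 5: CDB Mul1=8; stall // r0:Add2,r1:8,r2:1,r3:8,r4:Add3
cycle 6: CDB Add2=9; issue ADD r1<-Add2 // r0:9,r1:Add2,r2:1,r3:8,r4:Add3
cycle 7: stall // r0:9,r1:Add2,r2:1,r3:8,r4:Add3
cycle 8: CDB Add1=16; issue SUB r1<-Add1 // r0:9,r1:Add1,r2:1,r3:8,r4:Add3
cycle 9: CDB Add2=16; issue MUL r4<-Mul1 // r0:9,r1:Add1,r2:1,r3:8,r4:Mul1
cycle 10: CDB Add3=17; issue MUL r2<-Mul2 // r0:9,r1:Add1,r2:Mul2,r3:8,r4:Mul1
cycle 11: CDB Add1=-7; stall // r0:9,r1:-7,r2:Mul2,r3:8,r4:Mul1
cycle 12: stall // r0:9,r1:-7,r2:Mul2,r3:8,r4:Mul1
cycle 13: stall // r0:9,r1:-7,r2:Mul2,r3:8,r4:Mul1
cycle 14: stall // r0:9,r1:-7,r2:Mul2,r3:8,r4:Mul1
cycle 15: CDB Mul1=-63; issue MUL r4<-Mul1 // r0:9,r1:-7,r2:Mul2,r3:8,r4:Mul1
cycle 16: - // r0:9,r1:-7,r2:Mul2,r3:8,r4:Mul1
cycle 17: - // r0:9,r1:-7,r2:Mul2,r3:8,r4:Mul1
cycle 18: - // r0:9,r1:-7,r2:Mul2,r3:8,r4:Mul1
cycle 19: CDB Mul2=-567 // r0:9,r1:-7,r2:-567,r3:8,r4:Mul1
cycle 20: - // r0:9,r1:-7,r2:-567,r3:8,r4:Mul1
cycle 21: - // r0:9,r1:-7,r2:-567,r3:8,r4:Mul1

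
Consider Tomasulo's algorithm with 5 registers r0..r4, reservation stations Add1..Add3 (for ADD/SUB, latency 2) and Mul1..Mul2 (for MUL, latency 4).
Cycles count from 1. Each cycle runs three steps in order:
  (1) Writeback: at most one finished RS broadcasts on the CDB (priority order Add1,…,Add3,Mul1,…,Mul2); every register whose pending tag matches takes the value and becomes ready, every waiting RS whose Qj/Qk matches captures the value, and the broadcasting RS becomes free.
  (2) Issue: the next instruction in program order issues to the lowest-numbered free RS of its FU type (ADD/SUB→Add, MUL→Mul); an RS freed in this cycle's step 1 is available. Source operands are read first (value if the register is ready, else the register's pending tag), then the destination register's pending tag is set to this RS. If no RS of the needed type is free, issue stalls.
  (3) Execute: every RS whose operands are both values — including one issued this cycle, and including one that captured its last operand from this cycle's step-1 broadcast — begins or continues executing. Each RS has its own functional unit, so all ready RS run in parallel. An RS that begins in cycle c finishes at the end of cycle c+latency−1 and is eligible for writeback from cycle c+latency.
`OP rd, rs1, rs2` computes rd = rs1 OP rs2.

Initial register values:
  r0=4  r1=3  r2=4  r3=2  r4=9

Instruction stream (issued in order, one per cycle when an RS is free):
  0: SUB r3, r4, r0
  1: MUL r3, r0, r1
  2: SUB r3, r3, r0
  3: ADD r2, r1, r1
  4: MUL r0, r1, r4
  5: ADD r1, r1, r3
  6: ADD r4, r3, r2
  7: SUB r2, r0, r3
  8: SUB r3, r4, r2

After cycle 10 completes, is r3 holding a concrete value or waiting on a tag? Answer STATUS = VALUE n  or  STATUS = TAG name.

STATUS = VALUE 8

  c1: issue SUB r3<-Add1  regs: r0:4,r1:3,r2:4,r3:Add1,r4:9
  c2: issue MUL r3<-Mul1  regs: r0:4,r1:3,r2:4,r3:Mul1,r4:9
  c3: CDB Add1=5; issue SUB r3<-Add1  regs: r0:4,r1:3,r2:4,r3:Add1,r4:9
  c4: issue ADD r2<-Add2  regs: r0:4,r1:3,r2:Add2,r3:Add1,r4:9
  c5: issue MUL r0<-Mul2  regs: r0:Mul2,r1:3,r2:Add2,r3:Add1,r4:9
  c6: CDB Add2=6; issue ADD r1<-Add2  regs: r0:Mul2,r1:Add2,r2:6,r3:Add1,r4:9
  c7: CDB Mul1=12; issue ADD r4<-Add3  regs: r0:Mul2,r1:Add2,r2:6,r3:Add1,r4:Add3
  c8: stall  regs: r0:Mul2,r1:Add2,r2:6,r3:Add1,r4:Add3
  c9: CDB Add1=8; issue SUB r2<-Add1  regs: r0:Mul2,r1:Add2,r2:Add1,r3:8,r4:Add3
  c10: CDB Mul2=27; stall  regs: r0:27,r1:Add2,r2:Add1,r3:8,r4:Add3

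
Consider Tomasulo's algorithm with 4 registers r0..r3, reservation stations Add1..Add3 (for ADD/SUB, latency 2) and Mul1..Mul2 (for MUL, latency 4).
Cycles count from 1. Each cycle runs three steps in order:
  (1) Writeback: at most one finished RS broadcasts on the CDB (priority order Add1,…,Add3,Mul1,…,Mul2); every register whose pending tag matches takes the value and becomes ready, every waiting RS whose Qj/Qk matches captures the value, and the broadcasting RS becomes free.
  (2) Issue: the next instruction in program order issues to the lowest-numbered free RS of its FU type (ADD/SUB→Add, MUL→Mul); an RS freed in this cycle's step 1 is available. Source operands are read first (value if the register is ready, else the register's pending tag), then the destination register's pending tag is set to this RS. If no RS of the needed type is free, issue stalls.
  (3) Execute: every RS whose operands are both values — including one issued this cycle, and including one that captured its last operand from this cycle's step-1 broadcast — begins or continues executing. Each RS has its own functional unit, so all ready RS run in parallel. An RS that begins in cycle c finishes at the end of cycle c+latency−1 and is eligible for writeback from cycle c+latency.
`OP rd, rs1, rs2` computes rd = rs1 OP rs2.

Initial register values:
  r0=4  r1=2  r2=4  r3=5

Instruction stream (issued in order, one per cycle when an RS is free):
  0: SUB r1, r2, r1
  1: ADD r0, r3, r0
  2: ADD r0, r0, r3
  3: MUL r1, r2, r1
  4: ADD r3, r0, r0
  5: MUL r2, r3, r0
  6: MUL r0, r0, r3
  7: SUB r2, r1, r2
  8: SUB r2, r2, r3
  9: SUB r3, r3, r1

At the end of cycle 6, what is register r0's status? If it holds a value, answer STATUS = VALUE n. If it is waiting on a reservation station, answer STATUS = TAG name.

STATUS = VALUE 14

cycle 1: issue SUB r1<-Add1 // r0:4,r1:Add1,r2:4,r3:5
cycle 2: issue ADD r0<-Add2 // r0:Add2,r1:Add1,r2:4,r3:5
cycle 3: CDB Add1=2; issue ADD r0<-Add1 // r0:Add1,r1:2,r2:4,r3:5
cycle 4: CDB Add2=9; issue MUL r1<-Mul1 // r0:Add1,r1:Mul1,r2:4,r3:5
cycle 5: issue ADD r3<-Add2 // r0:Add1,r1:Mul1,r2:4,r3:Add2
cycle 6: CDB Add1=14; issue MUL r2<-Mul2 // r0:14,r1:Mul1,r2:Mul2,r3:Add2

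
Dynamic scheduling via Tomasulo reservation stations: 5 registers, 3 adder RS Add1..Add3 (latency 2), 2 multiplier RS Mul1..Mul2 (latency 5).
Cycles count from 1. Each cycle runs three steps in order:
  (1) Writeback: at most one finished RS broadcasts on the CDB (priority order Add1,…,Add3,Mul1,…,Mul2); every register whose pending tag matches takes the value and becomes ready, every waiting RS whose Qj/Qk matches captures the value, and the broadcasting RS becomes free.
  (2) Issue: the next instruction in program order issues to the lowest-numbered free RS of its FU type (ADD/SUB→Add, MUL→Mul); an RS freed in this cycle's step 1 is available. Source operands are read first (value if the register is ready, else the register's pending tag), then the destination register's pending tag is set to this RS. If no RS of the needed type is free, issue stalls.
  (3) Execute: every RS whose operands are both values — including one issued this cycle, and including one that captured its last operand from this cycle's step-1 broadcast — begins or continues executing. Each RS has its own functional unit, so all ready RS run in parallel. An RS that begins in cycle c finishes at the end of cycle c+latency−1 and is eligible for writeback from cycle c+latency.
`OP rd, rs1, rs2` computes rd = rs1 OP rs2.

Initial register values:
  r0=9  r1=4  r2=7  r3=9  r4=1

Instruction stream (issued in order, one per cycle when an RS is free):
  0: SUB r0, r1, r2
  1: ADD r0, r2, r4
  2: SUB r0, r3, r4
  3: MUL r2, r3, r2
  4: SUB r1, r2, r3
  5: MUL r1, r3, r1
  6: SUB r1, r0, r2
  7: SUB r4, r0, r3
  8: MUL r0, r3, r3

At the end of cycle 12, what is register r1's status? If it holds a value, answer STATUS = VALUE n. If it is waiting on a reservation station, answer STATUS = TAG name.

STATUS = VALUE -55

  c1: issue SUB r0<-Add1  regs: r0:Add1,r1:4,r2:7,r3:9,r4:1
  c2: issue ADD r0<-Add2  regs: r0:Add2,r1:4,r2:7,r3:9,r4:1
  c3: CDB Add1=-3; issue SUB r0<-Add1  regs: r0:Add1,r1:4,r2:7,r3:9,r4:1
  c4: CDB Add2=8; issue MUL r2<-Mul1  regs: r0:Add1,r1:4,r2:Mul1,r3:9,r4:1
  c5: CDB Add1=8; issue SUB r1<-Add1  regs: r0:8,r1:Add1,r2:Mul1,r3:9,r4:1
  c6: issue MUL r1<-Mul2  regs: r0:8,r1:Mul2,r2:Mul1,r3:9,r4:1
  c7: issue SUB r1<-Add2  regs: r0:8,r1:Add2,r2:Mul1,r3:9,r4:1
  c8: issue SUB r4<-Add3  regs: r0:8,r1:Add2,r2:Mul1,r3:9,r4:Add3
  c9: CDB Mul1=63; issue MUL r0<-Mul1  regs: r0:Mul1,r1:Add2,r2:63,r3:9,r4:Add3
  c10: CDB Add3=-1  regs: r0:Mul1,r1:Add2,r2:63,r3:9,r4:-1
  c11: CDB Add1=54  regs: r0:Mul1,r1:Add2,r2:63,r3:9,r4:-1
  c12: CDB Add2=-55  regs: r0:Mul1,r1:-55,r2:63,r3:9,r4:-1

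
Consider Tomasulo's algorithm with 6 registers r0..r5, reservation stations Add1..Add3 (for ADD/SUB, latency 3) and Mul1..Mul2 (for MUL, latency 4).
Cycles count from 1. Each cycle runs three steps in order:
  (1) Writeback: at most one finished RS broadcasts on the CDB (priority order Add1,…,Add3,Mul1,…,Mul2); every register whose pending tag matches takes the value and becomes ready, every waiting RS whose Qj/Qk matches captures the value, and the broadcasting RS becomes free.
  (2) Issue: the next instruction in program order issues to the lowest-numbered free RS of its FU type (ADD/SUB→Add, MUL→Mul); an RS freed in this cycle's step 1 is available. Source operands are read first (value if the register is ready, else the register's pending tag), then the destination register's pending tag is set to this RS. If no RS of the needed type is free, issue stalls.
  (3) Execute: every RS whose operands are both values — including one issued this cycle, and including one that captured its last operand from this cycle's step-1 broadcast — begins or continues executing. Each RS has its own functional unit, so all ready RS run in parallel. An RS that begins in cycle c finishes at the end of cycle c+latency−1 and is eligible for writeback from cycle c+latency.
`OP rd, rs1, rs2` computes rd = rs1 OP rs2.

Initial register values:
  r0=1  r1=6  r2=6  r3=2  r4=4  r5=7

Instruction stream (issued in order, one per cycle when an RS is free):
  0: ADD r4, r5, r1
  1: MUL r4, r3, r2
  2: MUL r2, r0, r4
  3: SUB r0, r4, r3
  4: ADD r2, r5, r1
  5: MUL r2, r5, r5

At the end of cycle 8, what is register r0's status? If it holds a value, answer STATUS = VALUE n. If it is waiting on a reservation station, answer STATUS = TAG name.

c1: issue ADD r4<-Add1 | r0:1,r1:6,r2:6,r3:2,r4:Add1,r5:7
c2: issue MUL r4<-Mul1 | r0:1,r1:6,r2:6,r3:2,r4:Mul1,r5:7
c3: issue MUL r2<-Mul2 | r0:1,r1:6,r2:Mul2,r3:2,r4:Mul1,r5:7
c4: CDB Add1=13; issue SUB r0<-Add1 | r0:Add1,r1:6,r2:Mul2,r3:2,r4:Mul1,r5:7
c5: issue ADD r2<-Add2 | r0:Add1,r1:6,r2:Add2,r3:2,r4:Mul1,r5:7
c6: CDB Mul1=12; issue MUL r2<-Mul1 | r0:Add1,r1:6,r2:Mul1,r3:2,r4:12,r5:7
c7: - | r0:Add1,r1:6,r2:Mul1,r3:2,r4:12,r5:7
c8: CDB Add2=13 | r0:Add1,r1:6,r2:Mul1,r3:2,r4:12,r5:7

STATUS = TAG Add1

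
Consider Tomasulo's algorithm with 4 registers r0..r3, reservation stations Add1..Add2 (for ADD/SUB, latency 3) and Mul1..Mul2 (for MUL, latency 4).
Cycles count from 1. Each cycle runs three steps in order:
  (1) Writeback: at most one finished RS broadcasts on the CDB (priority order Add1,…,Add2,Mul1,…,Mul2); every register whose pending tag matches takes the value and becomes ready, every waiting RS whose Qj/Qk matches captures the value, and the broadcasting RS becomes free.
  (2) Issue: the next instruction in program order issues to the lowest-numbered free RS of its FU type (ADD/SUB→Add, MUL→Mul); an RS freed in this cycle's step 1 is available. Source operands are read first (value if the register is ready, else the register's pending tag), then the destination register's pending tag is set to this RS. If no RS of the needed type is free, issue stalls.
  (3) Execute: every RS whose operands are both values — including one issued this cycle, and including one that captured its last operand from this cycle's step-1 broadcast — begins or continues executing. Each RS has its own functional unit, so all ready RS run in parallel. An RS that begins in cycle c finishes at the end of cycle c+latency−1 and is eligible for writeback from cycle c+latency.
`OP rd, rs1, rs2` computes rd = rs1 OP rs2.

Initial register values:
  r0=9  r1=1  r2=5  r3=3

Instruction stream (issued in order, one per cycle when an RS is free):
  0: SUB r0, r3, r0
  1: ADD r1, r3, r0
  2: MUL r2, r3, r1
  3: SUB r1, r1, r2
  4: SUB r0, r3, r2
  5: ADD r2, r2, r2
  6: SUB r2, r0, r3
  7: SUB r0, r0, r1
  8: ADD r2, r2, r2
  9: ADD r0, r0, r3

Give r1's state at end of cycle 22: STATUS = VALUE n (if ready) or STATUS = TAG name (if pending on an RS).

  c1: issue SUB r0<-Add1  regs: r0:Add1,r1:1,r2:5,r3:3
  c2: issue ADD r1<-Add2  regs: r0:Add1,r1:Add2,r2:5,r3:3
  c3: issue MUL r2<-Mul1  regs: r0:Add1,r1:Add2,r2:Mul1,r3:3
  c4: CDB Add1=-6; issue SUB r1<-Add1  regs: r0:-6,r1:Add1,r2:Mul1,r3:3
  c5: stall  regs: r0:-6,r1:Add1,r2:Mul1,r3:3
  c6: stall  regs: r0:-6,r1:Add1,r2:Mul1,r3:3
  c7: CDB Add2=-3; issue SUB r0<-Add2  regs: r0:Add2,r1:Add1,r2:Mul1,r3:3
  c8: stall  regs: r0:Add2,r1:Add1,r2:Mul1,r3:3
  c9: stall  regs: r0:Add2,r1:Add1,r2:Mul1,r3:3
  c10: stall  regs: r0:Add2,r1:Add1,r2:Mul1,r3:3
  c11: CDB Mul1=-9; stall  regs: r0:Add2,r1:Add1,r2:-9,r3:3
  c12: stall  regs: r0:Add2,r1:Add1,r2:-9,r3:3
  c13: stall  regs: r0:Add2,r1:Add1,r2:-9,r3:3
  c14: CDB Add1=6; issue ADD r2<-Add1  regs: r0:Add2,r1:6,r2:Add1,r3:3
  c15: CDB Add2=12; issue SUB r2<-Add2  regs: r0:12,r1:6,r2:Add2,r3:3
  c16: stall  regs: r0:12,r1:6,r2:Add2,r3:3
  c17: CDB Add1=-18; issue SUB r0<-Add1  regs: r0:Add1,r1:6,r2:Add2,r3:3
  c18: CDB Add2=9; issue ADD r2<-Add2  regs: r0:Add1,r1:6,r2:Add2,r3:3
  c19: stall  regs: r0:Add1,r1:6,r2:Add2,r3:3
  c20: CDB Add1=6; issue ADD r0<-Add1  regs: r0:Add1,r1:6,r2:Add2,r3:3
  c21: CDB Add2=18  regs: r0:Add1,r1:6,r2:18,r3:3
  c22: -  regs: r0:Add1,r1:6,r2:18,r3:3

STATUS = VALUE 6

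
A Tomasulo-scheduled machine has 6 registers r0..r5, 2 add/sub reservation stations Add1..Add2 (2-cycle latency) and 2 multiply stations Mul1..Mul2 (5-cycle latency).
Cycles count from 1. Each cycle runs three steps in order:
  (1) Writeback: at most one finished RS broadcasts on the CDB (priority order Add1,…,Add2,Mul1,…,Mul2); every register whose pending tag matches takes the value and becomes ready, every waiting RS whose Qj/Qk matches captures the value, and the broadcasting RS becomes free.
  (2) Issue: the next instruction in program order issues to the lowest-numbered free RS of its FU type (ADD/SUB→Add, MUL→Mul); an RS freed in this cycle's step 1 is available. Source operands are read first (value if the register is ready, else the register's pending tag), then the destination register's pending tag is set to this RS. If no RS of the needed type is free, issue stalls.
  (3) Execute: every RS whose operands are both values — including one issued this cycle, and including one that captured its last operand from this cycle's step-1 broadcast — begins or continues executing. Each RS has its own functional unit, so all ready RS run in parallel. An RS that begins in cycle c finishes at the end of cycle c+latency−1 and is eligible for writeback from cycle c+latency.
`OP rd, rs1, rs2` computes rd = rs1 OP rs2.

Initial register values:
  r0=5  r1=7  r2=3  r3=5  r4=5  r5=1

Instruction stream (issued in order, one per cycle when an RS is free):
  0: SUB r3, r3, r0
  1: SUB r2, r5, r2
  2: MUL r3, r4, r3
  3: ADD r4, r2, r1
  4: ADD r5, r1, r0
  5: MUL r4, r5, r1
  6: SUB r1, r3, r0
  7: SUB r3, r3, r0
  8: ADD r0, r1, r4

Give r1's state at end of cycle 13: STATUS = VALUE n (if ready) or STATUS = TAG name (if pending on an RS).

c1: issue SUB r3<-Add1 | r0:5,r1:7,r2:3,r3:Add1,r4:5,r5:1
c2: issue SUB r2<-Add2 | r0:5,r1:7,r2:Add2,r3:Add1,r4:5,r5:1
c3: CDB Add1=0; issue MUL r3<-Mul1 | r0:5,r1:7,r2:Add2,r3:Mul1,r4:5,r5:1
c4: CDB Add2=-2; issue ADD r4<-Add1 | r0:5,r1:7,r2:-2,r3:Mul1,r4:Add1,r5:1
c5: issue ADD r5<-Add2 | r0:5,r1:7,r2:-2,r3:Mul1,r4:Add1,r5:Add2
c6: CDB Add1=5; issue MUL r4<-Mul2 | r0:5,r1:7,r2:-2,r3:Mul1,r4:Mul2,r5:Add2
c7: CDB Add2=12; issue SUB r1<-Add1 | r0:5,r1:Add1,r2:-2,r3:Mul1,r4:Mul2,r5:12
c8: CDB Mul1=0; issue SUB r3<-Add2 | r0:5,r1:Add1,r2:-2,r3:Add2,r4:Mul2,r5:12
c9: stall | r0:5,r1:Add1,r2:-2,r3:Add2,r4:Mul2,r5:12
c10: CDB Add1=-5; issue ADD r0<-Add1 | r0:Add1,r1:-5,r2:-2,r3:Add2,r4:Mul2,r5:12
c11: CDB Add2=-5 | r0:Add1,r1:-5,r2:-2,r3:-5,r4:Mul2,r5:12
c12: CDB Mul2=84 | r0:Add1,r1:-5,r2:-2,r3:-5,r4:84,r5:12
c13: - | r0:Add1,r1:-5,r2:-2,r3:-5,r4:84,r5:12

STATUS = VALUE -5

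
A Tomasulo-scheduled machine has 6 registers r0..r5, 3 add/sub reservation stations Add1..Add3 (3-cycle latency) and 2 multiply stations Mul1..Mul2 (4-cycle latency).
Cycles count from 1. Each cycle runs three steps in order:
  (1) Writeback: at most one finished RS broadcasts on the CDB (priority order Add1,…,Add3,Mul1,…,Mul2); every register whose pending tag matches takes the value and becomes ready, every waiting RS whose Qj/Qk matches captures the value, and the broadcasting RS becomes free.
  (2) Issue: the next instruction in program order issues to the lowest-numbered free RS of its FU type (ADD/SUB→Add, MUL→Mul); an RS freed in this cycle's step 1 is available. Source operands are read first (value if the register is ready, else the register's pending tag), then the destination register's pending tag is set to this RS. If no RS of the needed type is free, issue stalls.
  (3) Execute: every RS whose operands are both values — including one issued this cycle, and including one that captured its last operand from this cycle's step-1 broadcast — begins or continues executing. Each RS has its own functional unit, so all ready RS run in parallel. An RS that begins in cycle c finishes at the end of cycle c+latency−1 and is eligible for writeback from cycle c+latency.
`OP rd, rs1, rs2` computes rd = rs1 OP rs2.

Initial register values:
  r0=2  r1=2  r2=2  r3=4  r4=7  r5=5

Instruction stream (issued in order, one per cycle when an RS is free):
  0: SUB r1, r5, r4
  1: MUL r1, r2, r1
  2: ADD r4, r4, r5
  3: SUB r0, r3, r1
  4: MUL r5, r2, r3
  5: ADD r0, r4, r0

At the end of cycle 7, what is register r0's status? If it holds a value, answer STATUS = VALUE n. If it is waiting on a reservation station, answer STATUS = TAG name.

STATUS = TAG Add2

cycle 1: issue SUB r1<-Add1 // r0:2,r1:Add1,r2:2,r3:4,r4:7,r5:5
cycle 2: issue MUL r1<-Mul1 // r0:2,r1:Mul1,r2:2,r3:4,r4:7,r5:5
cycle 3: issue ADD r4<-Add2 // r0:2,r1:Mul1,r2:2,r3:4,r4:Add2,r5:5
cycle 4: CDB Add1=-2; issue SUB r0<-Add1 // r0:Add1,r1:Mul1,r2:2,r3:4,r4:Add2,r5:5
cycle 5: issue MUL r5<-Mul2 // r0:Add1,r1:Mul1,r2:2,r3:4,r4:Add2,r5:Mul2
cycle 6: CDB Add2=12; issue ADD r0<-Add2 // r0:Add2,r1:Mul1,r2:2,r3:4,r4:12,r5:Mul2
cycle 7: - // r0:Add2,r1:Mul1,r2:2,r3:4,r4:12,r5:Mul2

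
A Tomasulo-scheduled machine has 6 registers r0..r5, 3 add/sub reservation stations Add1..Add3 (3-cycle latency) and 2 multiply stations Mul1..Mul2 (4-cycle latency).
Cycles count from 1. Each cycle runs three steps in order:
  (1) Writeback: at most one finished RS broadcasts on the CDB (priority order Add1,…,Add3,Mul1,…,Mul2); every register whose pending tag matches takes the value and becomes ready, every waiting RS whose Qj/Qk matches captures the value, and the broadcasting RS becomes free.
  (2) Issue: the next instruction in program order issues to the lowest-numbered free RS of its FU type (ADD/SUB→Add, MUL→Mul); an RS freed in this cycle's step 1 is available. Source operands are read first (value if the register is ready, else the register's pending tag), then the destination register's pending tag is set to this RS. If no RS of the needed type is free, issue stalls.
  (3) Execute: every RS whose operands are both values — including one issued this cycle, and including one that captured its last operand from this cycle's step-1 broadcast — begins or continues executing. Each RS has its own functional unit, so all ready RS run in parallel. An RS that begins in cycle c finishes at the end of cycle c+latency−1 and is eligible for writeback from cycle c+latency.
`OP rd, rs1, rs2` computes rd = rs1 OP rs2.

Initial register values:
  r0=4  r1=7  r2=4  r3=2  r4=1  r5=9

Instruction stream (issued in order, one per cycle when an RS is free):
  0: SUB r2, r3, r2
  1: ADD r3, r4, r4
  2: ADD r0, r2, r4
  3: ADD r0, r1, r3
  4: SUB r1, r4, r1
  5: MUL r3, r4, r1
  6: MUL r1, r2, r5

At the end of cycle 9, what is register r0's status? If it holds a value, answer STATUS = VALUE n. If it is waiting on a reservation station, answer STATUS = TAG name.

  c1: issue SUB r2<-Add1  regs: r0:4,r1:7,r2:Add1,r3:2,r4:1,r5:9
  c2: issue ADD r3<-Add2  regs: r0:4,r1:7,r2:Add1,r3:Add2,r4:1,r5:9
  c3: issue ADD r0<-Add3  regs: r0:Add3,r1:7,r2:Add1,r3:Add2,r4:1,r5:9
  c4: CDB Add1=-2; issue ADD r0<-Add1  regs: r0:Add1,r1:7,r2:-2,r3:Add2,r4:1,r5:9
  c5: CDB Add2=2; issue SUB r1<-Add2  regs: r0:Add1,r1:Add2,r2:-2,r3:2,r4:1,r5:9
  c6: issue MUL r3<-Mul1  regs: r0:Add1,r1:Add2,r2:-2,r3:Mul1,r4:1,r5:9
  c7: CDB Add3=-1; issue MUL r1<-Mul2  regs: r0:Add1,r1:Mul2,r2:-2,r3:Mul1,r4:1,r5:9
  c8: CDB Add1=9  regs: r0:9,r1:Mul2,r2:-2,r3:Mul1,r4:1,r5:9
  c9: CDB Add2=-6  regs: r0:9,r1:Mul2,r2:-2,r3:Mul1,r4:1,r5:9

STATUS = VALUE 9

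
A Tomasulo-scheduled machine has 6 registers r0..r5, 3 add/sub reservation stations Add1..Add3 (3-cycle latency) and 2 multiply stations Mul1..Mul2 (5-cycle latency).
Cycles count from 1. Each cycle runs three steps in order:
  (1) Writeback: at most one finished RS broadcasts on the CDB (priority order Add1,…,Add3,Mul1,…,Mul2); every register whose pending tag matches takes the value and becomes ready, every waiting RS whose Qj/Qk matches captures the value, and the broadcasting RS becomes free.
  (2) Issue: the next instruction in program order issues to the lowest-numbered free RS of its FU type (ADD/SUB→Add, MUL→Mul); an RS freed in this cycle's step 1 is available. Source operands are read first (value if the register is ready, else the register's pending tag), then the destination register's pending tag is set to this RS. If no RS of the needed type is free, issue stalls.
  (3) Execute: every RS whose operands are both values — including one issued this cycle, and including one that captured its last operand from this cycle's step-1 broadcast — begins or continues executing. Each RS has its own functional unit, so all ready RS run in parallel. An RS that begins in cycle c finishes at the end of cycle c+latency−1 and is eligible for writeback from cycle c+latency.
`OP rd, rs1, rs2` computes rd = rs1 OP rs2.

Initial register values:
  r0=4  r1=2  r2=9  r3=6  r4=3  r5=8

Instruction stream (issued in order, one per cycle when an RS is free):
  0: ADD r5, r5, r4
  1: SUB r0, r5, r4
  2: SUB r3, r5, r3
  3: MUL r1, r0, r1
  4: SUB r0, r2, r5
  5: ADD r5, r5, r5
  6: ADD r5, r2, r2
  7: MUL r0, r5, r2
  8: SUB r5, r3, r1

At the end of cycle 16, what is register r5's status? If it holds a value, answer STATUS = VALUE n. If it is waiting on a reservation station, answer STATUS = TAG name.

STATUS = VALUE -11

c1: issue ADD r5<-Add1 | r0:4,r1:2,r2:9,r3:6,r4:3,r5:Add1
c2: issue SUB r0<-Add2 | r0:Add2,r1:2,r2:9,r3:6,r4:3,r5:Add1
c3: issue SUB r3<-Add3 | r0:Add2,r1:2,r2:9,r3:Add3,r4:3,r5:Add1
c4: CDB Add1=11; issue MUL r1<-Mul1 | r0:Add2,r1:Mul1,r2:9,r3:Add3,r4:3,r5:11
c5: issue SUB r0<-Add1 | r0:Add1,r1:Mul1,r2:9,r3:Add3,r4:3,r5:11
c6: stall | r0:Add1,r1:Mul1,r2:9,r3:Add3,r4:3,r5:11
c7: CDB Add2=8; issue ADD r5<-Add2 | r0:Add1,r1:Mul1,r2:9,r3:Add3,r4:3,r5:Add2
c8: CDB Add1=-2; issue ADD r5<-Add1 | r0:-2,r1:Mul1,r2:9,r3:Add3,r4:3,r5:Add1
c9: CDB Add3=5; issue MUL r0<-Mul2 | r0:Mul2,r1:Mul1,r2:9,r3:5,r4:3,r5:Add1
c10: CDB Add2=22; issue SUB r5<-Add2 | r0:Mul2,r1:Mul1,r2:9,r3:5,r4:3,r5:Add2
c11: CDB Add1=18 | r0:Mul2,r1:Mul1,r2:9,r3:5,r4:3,r5:Add2
c12: CDB Mul1=16 | r0:Mul2,r1:16,r2:9,r3:5,r4:3,r5:Add2
c13: - | r0:Mul2,r1:16,r2:9,r3:5,r4:3,r5:Add2
c14: - | r0:Mul2,r1:16,r2:9,r3:5,r4:3,r5:Add2
c15: CDB Add2=-11 | r0:Mul2,r1:16,r2:9,r3:5,r4:3,r5:-11
c16: CDB Mul2=162 | r0:162,r1:16,r2:9,r3:5,r4:3,r5:-11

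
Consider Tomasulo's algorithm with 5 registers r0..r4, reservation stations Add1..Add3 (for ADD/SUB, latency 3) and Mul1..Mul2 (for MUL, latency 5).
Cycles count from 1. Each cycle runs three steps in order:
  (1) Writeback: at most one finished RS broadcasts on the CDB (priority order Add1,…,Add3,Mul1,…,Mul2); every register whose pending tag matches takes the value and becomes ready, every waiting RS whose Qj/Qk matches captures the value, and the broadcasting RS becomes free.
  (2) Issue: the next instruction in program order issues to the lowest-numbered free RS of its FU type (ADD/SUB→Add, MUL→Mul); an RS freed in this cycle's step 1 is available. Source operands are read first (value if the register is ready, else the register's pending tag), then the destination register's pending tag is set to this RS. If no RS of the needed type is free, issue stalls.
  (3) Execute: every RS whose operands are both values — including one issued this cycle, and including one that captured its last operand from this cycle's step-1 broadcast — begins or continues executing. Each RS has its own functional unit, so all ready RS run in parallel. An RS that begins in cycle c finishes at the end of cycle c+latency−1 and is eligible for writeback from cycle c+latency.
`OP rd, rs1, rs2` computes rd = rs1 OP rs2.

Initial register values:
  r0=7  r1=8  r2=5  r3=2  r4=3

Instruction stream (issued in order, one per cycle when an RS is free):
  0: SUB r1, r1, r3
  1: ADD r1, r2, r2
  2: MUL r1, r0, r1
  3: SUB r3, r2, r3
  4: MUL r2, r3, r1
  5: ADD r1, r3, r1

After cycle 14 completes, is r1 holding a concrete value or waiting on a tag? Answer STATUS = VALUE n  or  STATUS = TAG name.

  c1: issue SUB r1<-Add1  regs: r0:7,r1:Add1,r2:5,r3:2,r4:3
  c2: issue ADD r1<-Add2  regs: r0:7,r1:Add2,r2:5,r3:2,r4:3
  c3: issue MUL r1<-Mul1  regs: r0:7,r1:Mul1,r2:5,r3:2,r4:3
  c4: CDB Add1=6; issue SUB r3<-Add1  regs: r0:7,r1:Mul1,r2:5,r3:Add1,r4:3
  c5: CDB Add2=10; issue MUL r2<-Mul2  regs: r0:7,r1:Mul1,r2:Mul2,r3:Add1,r4:3
  c6: issue ADD r1<-Add2  regs: r0:7,r1:Add2,r2:Mul2,r3:Add1,r4:3
  c7: CDB Add1=3  regs: r0:7,r1:Add2,r2:Mul2,r3:3,r4:3
  c8: -  regs: r0:7,r1:Add2,r2:Mul2,r3:3,r4:3
  c9: -  regs: r0:7,r1:Add2,r2:Mul2,r3:3,r4:3
  c10: CDB Mul1=70  regs: r0:7,r1:Add2,r2:Mul2,r3:3,r4:3
  c11: -  regs: r0:7,r1:Add2,r2:Mul2,r3:3,r4:3
  c12: -  regs: r0:7,r1:Add2,r2:Mul2,r3:3,r4:3
  c13: CDB Add2=73  regs: r0:7,r1:73,r2:Mul2,r3:3,r4:3
  c14: -  regs: r0:7,r1:73,r2:Mul2,r3:3,r4:3

STATUS = VALUE 73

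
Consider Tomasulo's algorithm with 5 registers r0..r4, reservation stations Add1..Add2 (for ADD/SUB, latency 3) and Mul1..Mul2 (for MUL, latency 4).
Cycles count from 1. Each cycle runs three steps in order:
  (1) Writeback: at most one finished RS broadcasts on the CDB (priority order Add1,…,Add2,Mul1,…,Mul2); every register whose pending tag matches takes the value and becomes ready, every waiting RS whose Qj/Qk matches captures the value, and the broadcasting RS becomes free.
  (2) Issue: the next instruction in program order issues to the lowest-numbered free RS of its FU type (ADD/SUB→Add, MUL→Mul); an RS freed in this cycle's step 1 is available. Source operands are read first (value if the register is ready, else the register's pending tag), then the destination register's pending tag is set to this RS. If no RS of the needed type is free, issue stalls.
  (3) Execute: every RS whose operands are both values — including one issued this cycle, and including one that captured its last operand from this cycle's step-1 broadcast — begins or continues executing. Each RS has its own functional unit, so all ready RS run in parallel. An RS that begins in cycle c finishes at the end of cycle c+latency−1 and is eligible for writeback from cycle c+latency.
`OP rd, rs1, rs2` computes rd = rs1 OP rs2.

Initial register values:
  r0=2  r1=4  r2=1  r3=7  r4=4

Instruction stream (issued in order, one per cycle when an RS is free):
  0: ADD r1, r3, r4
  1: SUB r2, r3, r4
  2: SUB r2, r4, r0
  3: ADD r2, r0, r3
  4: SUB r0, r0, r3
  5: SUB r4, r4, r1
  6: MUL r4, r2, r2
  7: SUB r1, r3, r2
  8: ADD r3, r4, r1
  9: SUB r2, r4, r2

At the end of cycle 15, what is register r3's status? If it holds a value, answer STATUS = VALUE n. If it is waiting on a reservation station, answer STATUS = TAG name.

cycle 1: issue ADD r1<-Add1 // r0:2,r1:Add1,r2:1,r3:7,r4:4
cycle 2: issue SUB r2<-Add2 // r0:2,r1:Add1,r2:Add2,r3:7,r4:4
cycle 3: stall // r0:2,r1:Add1,r2:Add2,r3:7,r4:4
cycle 4: CDB Add1=11; issue SUB r2<-Add1 // r0:2,r1:11,r2:Add1,r3:7,r4:4
cycle 5: CDB Add2=3; issue ADD r2<-Add2 // r0:2,r1:11,r2:Add2,r3:7,r4:4
cycle 6: stall // r0:2,r1:11,r2:Add2,r3:7,r4:4
cycle 7: CDB Add1=2; issue SUB r0<-Add1 // r0:Add1,r1:11,r2:Add2,r3:7,r4:4
cycle 8: CDB Add2=9; issue SUB r4<-Add2 // r0:Add1,r1:11,r2:9,r3:7,r4:Add2
cycle 9: issue MUL r4<-Mul1 // r0:Add1,r1:11,r2:9,r3:7,r4:Mul1
cycle 10: CDB Add1=-5; issue SUB r1<-Add1 // r0:-5,r1:Add1,r2:9,r3:7,r4:Mul1
cycle 11: CDB Add2=-7; issue ADD r3<-Add2 // r0:-5,r1:Add1,r2:9,r3:Add2,r4:Mul1
cycle 12: stall // r0:-5,r1:Add1,r2:9,r3:Add2,r4:Mul1
cycle 13: CDB Add1=-2; issue SUB r2<-Add1 // r0:-5,r1:-2,r2:Add1,r3:Add2,r4:Mul1
cycle 14: CDB Mul1=81 // r0:-5,r1:-2,r2:Add1,r3:Add2,r4:81
cycle 15: - // r0:-5,r1:-2,r2:Add1,r3:Add2,r4:81

STATUS = TAG Add2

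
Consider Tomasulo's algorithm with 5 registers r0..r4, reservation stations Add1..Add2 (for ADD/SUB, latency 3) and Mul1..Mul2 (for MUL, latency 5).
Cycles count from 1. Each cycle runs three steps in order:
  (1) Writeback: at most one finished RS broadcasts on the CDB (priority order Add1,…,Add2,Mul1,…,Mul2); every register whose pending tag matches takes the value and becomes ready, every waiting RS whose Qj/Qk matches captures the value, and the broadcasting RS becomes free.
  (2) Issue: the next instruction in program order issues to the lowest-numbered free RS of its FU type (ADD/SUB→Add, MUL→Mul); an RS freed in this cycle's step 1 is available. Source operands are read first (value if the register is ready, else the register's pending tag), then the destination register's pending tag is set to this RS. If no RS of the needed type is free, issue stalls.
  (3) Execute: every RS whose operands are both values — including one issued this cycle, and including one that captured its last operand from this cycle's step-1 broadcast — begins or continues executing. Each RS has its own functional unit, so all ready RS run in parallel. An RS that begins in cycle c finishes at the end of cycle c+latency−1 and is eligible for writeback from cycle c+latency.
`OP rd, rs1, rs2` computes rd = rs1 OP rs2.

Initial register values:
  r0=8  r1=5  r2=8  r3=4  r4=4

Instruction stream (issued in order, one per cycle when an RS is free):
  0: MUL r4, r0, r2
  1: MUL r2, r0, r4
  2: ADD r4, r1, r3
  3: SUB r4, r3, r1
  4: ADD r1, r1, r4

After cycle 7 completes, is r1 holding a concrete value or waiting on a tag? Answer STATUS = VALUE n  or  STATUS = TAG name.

STATUS = TAG Add1

c1: issue MUL r4<-Mul1 | r0:8,r1:5,r2:8,r3:4,r4:Mul1
c2: issue MUL r2<-Mul2 | r0:8,r1:5,r2:Mul2,r3:4,r4:Mul1
c3: issue ADD r4<-Add1 | r0:8,r1:5,r2:Mul2,r3:4,r4:Add1
c4: issue SUB r4<-Add2 | r0:8,r1:5,r2:Mul2,r3:4,r4:Add2
c5: stall | r0:8,r1:5,r2:Mul2,r3:4,r4:Add2
c6: CDB Add1=9; issue ADD r1<-Add1 | r0:8,r1:Add1,r2:Mul2,r3:4,r4:Add2
c7: CDB Add2=-1 | r0:8,r1:Add1,r2:Mul2,r3:4,r4:-1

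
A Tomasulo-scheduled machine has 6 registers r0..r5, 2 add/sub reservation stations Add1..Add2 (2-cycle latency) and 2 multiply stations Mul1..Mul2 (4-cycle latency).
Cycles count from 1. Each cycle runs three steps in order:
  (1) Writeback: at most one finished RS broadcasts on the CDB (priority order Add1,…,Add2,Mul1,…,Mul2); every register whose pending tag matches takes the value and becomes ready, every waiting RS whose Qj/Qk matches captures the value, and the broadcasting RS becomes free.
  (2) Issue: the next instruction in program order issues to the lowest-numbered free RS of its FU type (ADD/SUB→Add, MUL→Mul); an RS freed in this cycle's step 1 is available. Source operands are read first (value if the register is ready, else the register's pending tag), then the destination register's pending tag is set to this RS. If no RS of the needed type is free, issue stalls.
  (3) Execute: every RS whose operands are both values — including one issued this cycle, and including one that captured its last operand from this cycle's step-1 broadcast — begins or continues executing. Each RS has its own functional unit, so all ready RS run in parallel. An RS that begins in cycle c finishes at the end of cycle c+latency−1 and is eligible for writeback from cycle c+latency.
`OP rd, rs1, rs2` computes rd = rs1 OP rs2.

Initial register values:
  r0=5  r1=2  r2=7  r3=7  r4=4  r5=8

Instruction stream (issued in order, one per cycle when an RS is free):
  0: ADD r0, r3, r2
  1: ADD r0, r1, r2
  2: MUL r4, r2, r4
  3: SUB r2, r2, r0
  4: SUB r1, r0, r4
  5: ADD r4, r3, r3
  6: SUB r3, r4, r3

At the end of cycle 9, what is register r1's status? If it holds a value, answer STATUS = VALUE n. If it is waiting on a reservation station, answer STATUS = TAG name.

cycle 1: issue ADD r0<-Add1 // r0:Add1,r1:2,r2:7,r3:7,r4:4,r5:8
cycle 2: issue ADD r0<-Add2 // r0:Add2,r1:2,r2:7,r3:7,r4:4,r5:8
cycle 3: CDB Add1=14; issue MUL r4<-Mul1 // r0:Add2,r1:2,r2:7,r3:7,r4:Mul1,r5:8
cycle 4: CDB Add2=9; issue SUB r2<-Add1 // r0:9,r1:2,r2:Add1,r3:7,r4:Mul1,r5:8
cycle 5: issue SUB r1<-Add2 // r0:9,r1:Add2,r2:Add1,r3:7,r4:Mul1,r5:8
cycle 6: CDB Add1=-2; issue ADD r4<-Add1 // r0:9,r1:Add2,r2:-2,r3:7,r4:Add1,r5:8
cycle 7: CDB Mul1=28; stall // r0:9,r1:Add2,r2:-2,r3:7,r4:Add1,r5:8
cycle 8: CDB Add1=14; issue SUB r3<-Add1 // r0:9,r1:Add2,r2:-2,r3:Add1,r4:14,r5:8
cycle 9: CDB Add2=-19 // r0:9,r1:-19,r2:-2,r3:Add1,r4:14,r5:8

STATUS = VALUE -19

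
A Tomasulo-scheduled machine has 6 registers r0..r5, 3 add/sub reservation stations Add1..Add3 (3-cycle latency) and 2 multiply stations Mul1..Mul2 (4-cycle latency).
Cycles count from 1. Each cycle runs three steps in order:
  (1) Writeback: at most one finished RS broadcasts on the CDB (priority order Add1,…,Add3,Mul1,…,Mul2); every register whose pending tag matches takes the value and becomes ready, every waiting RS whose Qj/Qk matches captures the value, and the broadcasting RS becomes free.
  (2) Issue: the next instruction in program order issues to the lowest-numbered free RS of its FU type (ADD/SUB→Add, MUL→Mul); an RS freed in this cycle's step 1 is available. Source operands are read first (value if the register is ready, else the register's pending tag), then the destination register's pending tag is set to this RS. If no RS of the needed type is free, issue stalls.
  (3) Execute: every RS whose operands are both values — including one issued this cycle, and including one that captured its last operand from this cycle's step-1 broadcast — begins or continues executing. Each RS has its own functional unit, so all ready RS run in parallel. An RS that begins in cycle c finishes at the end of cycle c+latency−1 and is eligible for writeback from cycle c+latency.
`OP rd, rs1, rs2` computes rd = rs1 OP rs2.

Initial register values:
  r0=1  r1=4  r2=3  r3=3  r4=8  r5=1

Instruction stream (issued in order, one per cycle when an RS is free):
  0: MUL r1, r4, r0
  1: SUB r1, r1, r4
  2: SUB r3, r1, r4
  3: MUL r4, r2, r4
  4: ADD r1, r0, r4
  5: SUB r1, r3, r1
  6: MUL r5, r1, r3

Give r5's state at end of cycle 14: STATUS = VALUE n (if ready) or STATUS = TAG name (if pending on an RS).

cycle 1: issue MUL r1<-Mul1 // r0:1,r1:Mul1,r2:3,r3:3,r4:8,r5:1
cycle 2: issue SUB r1<-Add1 // r0:1,r1:Add1,r2:3,r3:3,r4:8,r5:1
cycle 3: issue SUB r3<-Add2 // r0:1,r1:Add1,r2:3,r3:Add2,r4:8,r5:1
cycle 4: issue MUL r4<-Mul2 // r0:1,r1:Add1,r2:3,r3:Add2,r4:Mul2,r5:1
cycle 5: CDB Mul1=8; issue ADD r1<-Add3 // r0:1,r1:Add3,r2:3,r3:Add2,r4:Mul2,r5:1
cycle 6: stall // r0:1,r1:Add3,r2:3,r3:Add2,r4:Mul2,r5:1
cycle 7: stall // r0:1,r1:Add3,r2:3,r3:Add2,r4:Mul2,r5:1
cycle 8: CDB Add1=0; issue SUB r1<-Add1 // r0:1,r1:Add1,r2:3,r3:Add2,r4:Mul2,r5:1
cycle 9: CDB Mul2=24; issue MUL r5<-Mul1 // r0:1,r1:Add1,r2:3,r3:Add2,r4:24,r5:Mul1
cycle 10: - // r0:1,r1:Add1,r2:3,r3:Add2,r4:24,r5:Mul1
cycle 11: CDB Add2=-8 // r0:1,r1:Add1,r2:3,r3:-8,r4:24,r5:Mul1
cycle 12: CDB Add3=25 // r0:1,r1:Add1,r2:3,r3:-8,r4:24,r5:Mul1
cycle 13: - // r0:1,r1:Add1,r2:3,r3:-8,r4:24,r5:Mul1
cycle 14: - // r0:1,r1:Add1,r2:3,r3:-8,r4:24,r5:Mul1

STATUS = TAG Mul1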